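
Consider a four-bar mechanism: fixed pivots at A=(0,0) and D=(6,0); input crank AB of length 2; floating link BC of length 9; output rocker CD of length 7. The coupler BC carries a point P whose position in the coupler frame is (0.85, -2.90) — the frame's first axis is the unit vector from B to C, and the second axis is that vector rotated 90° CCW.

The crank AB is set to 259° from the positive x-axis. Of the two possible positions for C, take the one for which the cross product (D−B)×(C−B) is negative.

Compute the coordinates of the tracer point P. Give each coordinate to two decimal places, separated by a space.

A=(0,0), D=(6.00,0)
B = A + 2.00·(cos259°, sin259°) = (-0.3816, -1.9633)
|BD| = 6.6768
circle(B,9.00) ∩ circle(D,7.00): a=5.7348, h=6.9363
  candidates: C₊=(3.0600,6.3527) cross=46.312; C₋=(7.1392,-6.9067) cross=-46.312
  mode - wants cross < 0 → take C=(7.1392,-6.9067) (cross=-46.312)
ex = (C−B)/|BC| = (0.8356,-0.5493); ey = (0.5493,0.8356)
P = B + 0.85·ex + -2.90·ey = (-1.2642,-4.8535)

-1.26 -4.85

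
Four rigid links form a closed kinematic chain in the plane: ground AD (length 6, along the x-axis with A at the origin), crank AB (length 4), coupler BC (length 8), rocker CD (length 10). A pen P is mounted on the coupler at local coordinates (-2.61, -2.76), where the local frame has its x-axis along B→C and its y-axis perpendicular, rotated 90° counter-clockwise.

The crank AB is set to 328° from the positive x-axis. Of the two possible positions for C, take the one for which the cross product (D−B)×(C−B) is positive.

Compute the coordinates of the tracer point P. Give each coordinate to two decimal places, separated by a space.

6.89 -0.63

A=(0,0), D=(6.00,0)
B = A + 4.00·(cos328°, sin328°) = (3.3922, -2.1197)
|BD| = 3.3606
circle(B,8.00) ∩ circle(D,10.00): a=-3.6759, h=7.1055
  candidates: C₊=(-3.9420,1.0756) cross=23.879; C₋=(5.0215,-9.9520) cross=-23.879
  mode + wants cross > 0 → take C=(-3.9420,1.0756) (cross=23.879)
ex = (C−B)/|BC| = (-0.9168,0.3994); ey = (-0.3994,-0.9168)
P = B + -2.61·ex + -2.76·ey = (6.8873,-0.6318)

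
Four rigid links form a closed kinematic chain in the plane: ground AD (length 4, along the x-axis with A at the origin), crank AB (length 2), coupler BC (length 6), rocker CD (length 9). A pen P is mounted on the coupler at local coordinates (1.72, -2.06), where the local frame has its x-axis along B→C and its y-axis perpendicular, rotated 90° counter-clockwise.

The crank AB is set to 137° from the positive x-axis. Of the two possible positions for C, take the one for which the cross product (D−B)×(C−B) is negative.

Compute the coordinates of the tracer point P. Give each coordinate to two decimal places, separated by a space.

-4.06 0.69

A=(0,0), D=(4.00,0)
B = A + 2.00·(cos137°, sin137°) = (-1.4627, 1.3640)
|BD| = 5.6304
circle(B,6.00) ∩ circle(D,9.00): a=-1.1809, h=5.8826
  candidates: C₊=(-1.1834,7.3575) cross=33.122; C₋=(-4.0336,-4.0573) cross=-33.122
  mode - wants cross < 0 → take C=(-4.0336,-4.0573) (cross=-33.122)
ex = (C−B)/|BC| = (-0.4285,-0.9036); ey = (0.9036,-0.4285)
P = B + 1.72·ex + -2.06·ey = (-4.0610,0.6925)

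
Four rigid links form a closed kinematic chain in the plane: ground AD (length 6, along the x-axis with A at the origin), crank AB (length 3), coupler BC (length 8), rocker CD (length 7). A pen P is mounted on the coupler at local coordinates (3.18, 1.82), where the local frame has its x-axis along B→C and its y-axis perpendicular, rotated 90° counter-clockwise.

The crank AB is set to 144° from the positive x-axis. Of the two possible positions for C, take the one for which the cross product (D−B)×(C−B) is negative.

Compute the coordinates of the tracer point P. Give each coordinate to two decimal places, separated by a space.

0.69 -0.16

A=(0,0), D=(6.00,0)
B = A + 3.00·(cos144°, sin144°) = (-2.4271, 1.7634)
|BD| = 8.6096
circle(B,8.00) ∩ circle(D,7.00): a=5.1759, h=6.1000
  candidates: C₊=(3.8885,6.6739) cross=52.518; C₋=(1.3898,-5.2674) cross=-52.518
  mode - wants cross < 0 → take C=(1.3898,-5.2674) (cross=-52.518)
ex = (C−B)/|BC| = (0.4771,-0.8788); ey = (0.8788,0.4771)
P = B + 3.18·ex + 1.82·ey = (0.6896,-0.1631)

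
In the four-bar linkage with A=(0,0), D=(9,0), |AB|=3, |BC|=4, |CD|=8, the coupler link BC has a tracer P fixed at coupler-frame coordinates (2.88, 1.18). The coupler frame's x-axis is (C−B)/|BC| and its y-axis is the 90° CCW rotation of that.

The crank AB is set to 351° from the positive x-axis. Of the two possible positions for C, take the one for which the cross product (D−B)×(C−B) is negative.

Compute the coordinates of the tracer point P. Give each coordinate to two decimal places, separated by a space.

3.67 -3.50

A=(0,0), D=(9.00,0)
B = A + 3.00·(cos351°, sin351°) = (2.9631, -0.4693)
|BD| = 6.0551
circle(B,4.00) ∩ circle(D,8.00): a=-0.9360, h=3.8889
  candidates: C₊=(1.7285,3.3354) cross=23.548; C₋=(2.3313,-4.4191) cross=-23.548
  mode - wants cross < 0 → take C=(2.3313,-4.4191) (cross=-23.548)
ex = (C−B)/|BC| = (-0.1579,-0.9874); ey = (0.9874,-0.1579)
P = B + 2.88·ex + 1.18·ey = (3.6734,-3.4995)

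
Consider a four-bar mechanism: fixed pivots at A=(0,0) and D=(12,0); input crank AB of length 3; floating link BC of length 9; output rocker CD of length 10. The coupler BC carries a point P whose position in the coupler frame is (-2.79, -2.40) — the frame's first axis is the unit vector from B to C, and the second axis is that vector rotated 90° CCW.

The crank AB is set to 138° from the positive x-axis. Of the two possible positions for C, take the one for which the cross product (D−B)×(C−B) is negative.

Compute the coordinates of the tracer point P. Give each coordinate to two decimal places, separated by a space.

-5.84 2.70

A=(0,0), D=(12.00,0)
B = A + 3.00·(cos138°, sin138°) = (-2.2294, 2.0074)
|BD| = 14.3703
circle(B,9.00) ∩ circle(D,10.00): a=6.5241, h=6.1997
  candidates: C₊=(5.0967,7.2350) cross=89.092; C₋=(3.3646,-5.0429) cross=-89.092
  mode - wants cross < 0 → take C=(3.3646,-5.0429) (cross=-89.092)
ex = (C−B)/|BC| = (0.6216,-0.7834); ey = (0.7834,0.6216)
P = B + -2.79·ex + -2.40·ey = (-5.8437,2.7012)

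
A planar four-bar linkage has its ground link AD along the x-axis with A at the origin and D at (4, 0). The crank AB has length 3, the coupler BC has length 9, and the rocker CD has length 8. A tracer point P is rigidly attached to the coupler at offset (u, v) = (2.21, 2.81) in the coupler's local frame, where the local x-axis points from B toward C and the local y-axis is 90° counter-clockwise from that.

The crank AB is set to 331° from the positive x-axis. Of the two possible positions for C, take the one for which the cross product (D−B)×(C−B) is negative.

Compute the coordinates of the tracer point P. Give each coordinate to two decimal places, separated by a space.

5.19 1.03

A=(0,0), D=(4.00,0)
B = A + 3.00·(cos331°, sin331°) = (2.6239, -1.4544)
|BD| = 2.0023
circle(B,9.00) ∩ circle(D,8.00): a=5.2463, h=7.3128
  candidates: C₊=(0.9177,7.3824) cross=14.642; C₋=(11.5415,-2.6695) cross=-14.642
  mode - wants cross < 0 → take C=(11.5415,-2.6695) (cross=-14.642)
ex = (C−B)/|BC| = (0.9908,-0.1350); ey = (0.1350,0.9908)
P = B + 2.21·ex + 2.81·ey = (5.1930,1.0315)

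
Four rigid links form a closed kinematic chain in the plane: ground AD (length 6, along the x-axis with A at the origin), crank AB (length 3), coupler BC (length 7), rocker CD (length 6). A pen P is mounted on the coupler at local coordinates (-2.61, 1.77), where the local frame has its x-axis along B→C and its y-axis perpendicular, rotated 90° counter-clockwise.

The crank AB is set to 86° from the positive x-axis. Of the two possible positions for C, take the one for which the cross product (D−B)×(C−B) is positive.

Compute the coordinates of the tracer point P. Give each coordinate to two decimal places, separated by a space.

-2.91 3.48

A=(0,0), D=(6.00,0)
B = A + 3.00·(cos86°, sin86°) = (0.2093, 2.9927)
|BD| = 6.5183
circle(B,7.00) ∩ circle(D,6.00): a=4.2564, h=5.5573
  candidates: C₊=(6.5420,5.9755) cross=36.224; C₋=(1.4391,-3.8984) cross=-36.224
  mode + wants cross > 0 → take C=(6.5420,5.9755) (cross=36.224)
ex = (C−B)/|BC| = (0.9047,0.4261); ey = (-0.4261,0.9047)
P = B + -2.61·ex + 1.77·ey = (-2.9061,3.4818)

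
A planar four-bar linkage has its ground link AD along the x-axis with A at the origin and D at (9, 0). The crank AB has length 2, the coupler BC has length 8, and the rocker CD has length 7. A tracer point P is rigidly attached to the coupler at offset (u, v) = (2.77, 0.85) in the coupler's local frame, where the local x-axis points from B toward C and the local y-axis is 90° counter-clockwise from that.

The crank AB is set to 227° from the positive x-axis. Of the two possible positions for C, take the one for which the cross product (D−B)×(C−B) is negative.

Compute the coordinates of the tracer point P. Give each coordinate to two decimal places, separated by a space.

A=(0,0), D=(9.00,0)
B = A + 2.00·(cos227°, sin227°) = (-1.3640, -1.4627)
|BD| = 10.4667
circle(B,8.00) ∩ circle(D,7.00): a=5.9499, h=5.3478
  candidates: C₊=(3.7802,4.6641) cross=55.973; C₋=(5.2749,-5.9265) cross=-55.973
  mode - wants cross < 0 → take C=(5.2749,-5.9265) (cross=-55.973)
ex = (C−B)/|BC| = (0.8299,-0.5580); ey = (0.5580,0.8299)
P = B + 2.77·ex + 0.85·ey = (1.4090,-2.3029)

1.41 -2.30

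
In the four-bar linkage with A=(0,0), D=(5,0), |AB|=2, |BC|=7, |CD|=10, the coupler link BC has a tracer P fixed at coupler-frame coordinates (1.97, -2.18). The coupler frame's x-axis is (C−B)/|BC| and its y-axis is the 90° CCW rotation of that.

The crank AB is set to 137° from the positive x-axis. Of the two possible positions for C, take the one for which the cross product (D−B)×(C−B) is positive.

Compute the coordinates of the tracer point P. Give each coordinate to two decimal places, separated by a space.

0.95 3.04

A=(0,0), D=(5.00,0)
B = A + 2.00·(cos137°, sin137°) = (-1.4627, 1.3640)
|BD| = 6.6051
circle(B,7.00) ∩ circle(D,10.00): a=-0.5581, h=6.9777
  candidates: C₊=(-0.5679,8.3066) cross=46.088; C₋=(-3.4498,-5.3481) cross=-46.088
  mode + wants cross > 0 → take C=(-0.5679,8.3066) (cross=46.088)
ex = (C−B)/|BC| = (0.1278,0.9918); ey = (-0.9918,0.1278)
P = B + 1.97·ex + -2.18·ey = (0.9512,3.0392)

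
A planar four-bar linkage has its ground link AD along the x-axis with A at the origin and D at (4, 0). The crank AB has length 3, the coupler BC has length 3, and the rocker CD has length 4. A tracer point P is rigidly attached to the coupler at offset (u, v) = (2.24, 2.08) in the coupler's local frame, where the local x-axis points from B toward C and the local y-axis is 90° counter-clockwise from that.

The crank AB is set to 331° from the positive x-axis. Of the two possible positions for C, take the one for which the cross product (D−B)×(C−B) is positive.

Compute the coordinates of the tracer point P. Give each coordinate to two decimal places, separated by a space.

-0.34 -2.19

A=(0,0), D=(4.00,0)
B = A + 3.00·(cos331°, sin331°) = (2.6239, -1.4544)
|BD| = 2.0023
circle(B,3.00) ∩ circle(D,4.00): a=-0.7469, h=2.9055
  candidates: C₊=(0.0000,0.0000) cross=5.818; C₋=(4.2211,-3.9939) cross=-5.818
  mode + wants cross > 0 → take C=(0.0000,0.0000) (cross=5.818)
ex = (C−B)/|BC| = (-0.8746,0.4848); ey = (-0.4848,-0.8746)
P = B + 2.24·ex + 2.08·ey = (-0.3437,-2.1877)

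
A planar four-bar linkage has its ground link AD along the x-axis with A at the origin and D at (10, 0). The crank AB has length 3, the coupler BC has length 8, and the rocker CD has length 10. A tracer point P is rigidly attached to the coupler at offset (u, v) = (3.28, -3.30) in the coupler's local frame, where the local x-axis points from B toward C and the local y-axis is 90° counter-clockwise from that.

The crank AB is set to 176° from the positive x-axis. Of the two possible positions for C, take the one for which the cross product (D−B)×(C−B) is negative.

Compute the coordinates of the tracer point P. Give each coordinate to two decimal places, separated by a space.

-3.51 -4.41

A=(0,0), D=(10.00,0)
B = A + 3.00·(cos176°, sin176°) = (-2.9927, 0.2093)
|BD| = 12.9944
circle(B,8.00) ∩ circle(D,10.00): a=5.1120, h=6.1537
  candidates: C₊=(2.2177,6.2798) cross=79.963; C₋=(2.0195,-6.0259) cross=-79.963
  mode - wants cross < 0 → take C=(2.0195,-6.0259) (cross=-79.963)
ex = (C−B)/|BC| = (0.6265,-0.7794); ey = (0.7794,0.6265)
P = B + 3.28·ex + -3.30·ey = (-3.5097,-4.4147)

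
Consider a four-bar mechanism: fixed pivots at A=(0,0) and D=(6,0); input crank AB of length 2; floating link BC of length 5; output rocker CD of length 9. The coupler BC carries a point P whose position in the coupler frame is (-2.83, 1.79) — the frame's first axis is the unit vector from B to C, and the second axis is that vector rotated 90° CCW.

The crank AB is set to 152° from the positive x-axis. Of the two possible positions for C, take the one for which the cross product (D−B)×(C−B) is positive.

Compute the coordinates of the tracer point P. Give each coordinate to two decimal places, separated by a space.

-4.05 -1.51

A=(0,0), D=(6.00,0)
B = A + 2.00·(cos152°, sin152°) = (-1.7659, 0.9389)
|BD| = 7.8225
circle(B,5.00) ∩ circle(D,9.00): a=0.3318, h=4.9890
  candidates: C₊=(-0.8377,5.8520) cross=39.026; C₋=(-2.0353,-4.0538) cross=-39.026
  mode + wants cross > 0 → take C=(-0.8377,5.8520) (cross=39.026)
ex = (C−B)/|BC| = (0.1856,0.9826); ey = (-0.9826,0.1856)
P = B + -2.83·ex + 1.79·ey = (-4.0502,-1.5096)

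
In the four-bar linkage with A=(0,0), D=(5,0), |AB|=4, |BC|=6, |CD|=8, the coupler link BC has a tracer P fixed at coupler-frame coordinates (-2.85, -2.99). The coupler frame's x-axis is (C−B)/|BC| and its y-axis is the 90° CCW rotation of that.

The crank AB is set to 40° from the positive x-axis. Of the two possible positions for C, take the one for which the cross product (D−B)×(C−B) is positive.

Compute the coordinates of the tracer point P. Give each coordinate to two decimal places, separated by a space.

A=(0,0), D=(5.00,0)
B = A + 4.00·(cos40°, sin40°) = (3.0642, 2.5712)
|BD| = 3.2184
circle(B,6.00) ∩ circle(D,8.00): a=-2.7408, h=5.3374
  candidates: C₊=(5.6797,7.9711) cross=17.178; C₋=(-2.8483,1.5503) cross=-17.178
  mode + wants cross > 0 → take C=(5.6797,7.9711) (cross=17.178)
ex = (C−B)/|BC| = (0.4359,0.9000); ey = (-0.9000,0.4359)
P = B + -2.85·ex + -2.99·ey = (4.5128,-1.2972)

4.51 -1.30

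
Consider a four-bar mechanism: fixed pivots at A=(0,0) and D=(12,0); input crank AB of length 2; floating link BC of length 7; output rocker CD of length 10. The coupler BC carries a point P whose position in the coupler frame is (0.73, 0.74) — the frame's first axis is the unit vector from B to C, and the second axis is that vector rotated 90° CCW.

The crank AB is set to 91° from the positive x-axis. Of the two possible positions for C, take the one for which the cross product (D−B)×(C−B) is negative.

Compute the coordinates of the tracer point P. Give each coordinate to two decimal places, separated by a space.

0.95 1.66

A=(0,0), D=(12.00,0)
B = A + 2.00·(cos91°, sin91°) = (-0.0349, 1.9997)
|BD| = 12.1999
circle(B,7.00) ∩ circle(D,10.00): a=4.0098, h=5.7377
  candidates: C₊=(4.8611,7.0026) cross=70.000; C₋=(2.9802,-4.3177) cross=-70.000
  mode - wants cross < 0 → take C=(2.9802,-4.3177) (cross=-70.000)
ex = (C−B)/|BC| = (0.4307,-0.9025); ey = (0.9025,0.4307)
P = B + 0.73·ex + 0.74·ey = (0.9474,1.6596)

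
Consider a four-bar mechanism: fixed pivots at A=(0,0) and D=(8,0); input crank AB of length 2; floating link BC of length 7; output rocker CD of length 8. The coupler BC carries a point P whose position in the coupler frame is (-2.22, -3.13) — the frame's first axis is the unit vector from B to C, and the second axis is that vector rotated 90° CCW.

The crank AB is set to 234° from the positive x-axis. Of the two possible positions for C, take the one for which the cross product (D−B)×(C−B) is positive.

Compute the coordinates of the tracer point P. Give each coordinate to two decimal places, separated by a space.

A=(0,0), D=(8.00,0)
B = A + 2.00·(cos234°, sin234°) = (-1.1756, -1.6180)
|BD| = 9.3171
circle(B,7.00) ∩ circle(D,8.00): a=3.8536, h=5.8438
  candidates: C₊=(1.6046,4.8062) cross=54.447; C₋=(3.6343,-6.7038) cross=-54.447
  mode + wants cross > 0 → take C=(1.6046,4.8062) (cross=54.447)
ex = (C−B)/|BC| = (0.3972,0.9177); ey = (-0.9177,0.3972)
P = B + -2.22·ex + -3.13·ey = (0.8152,-4.8986)

0.82 -4.90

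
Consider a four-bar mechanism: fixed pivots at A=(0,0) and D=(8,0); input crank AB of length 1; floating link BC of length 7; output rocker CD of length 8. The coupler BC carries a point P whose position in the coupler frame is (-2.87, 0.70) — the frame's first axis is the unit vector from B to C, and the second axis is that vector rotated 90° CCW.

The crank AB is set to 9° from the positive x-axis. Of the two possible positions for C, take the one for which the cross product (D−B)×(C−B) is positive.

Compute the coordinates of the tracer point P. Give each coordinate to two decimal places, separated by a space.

A=(0,0), D=(8.00,0)
B = A + 1.00·(cos9°, sin9°) = (0.9877, 0.1564)
|BD| = 7.0141
circle(B,7.00) ∩ circle(D,8.00): a=2.4377, h=6.5618
  candidates: C₊=(3.5712,6.6622) cross=46.025; C₋=(3.2785,-6.4581) cross=-46.025
  mode + wants cross > 0 → take C=(3.5712,6.6622) (cross=46.025)
ex = (C−B)/|BC| = (0.3691,0.9294); ey = (-0.9294,0.3691)
P = B + -2.87·ex + 0.70·ey = (-0.7221,-2.2526)

-0.72 -2.25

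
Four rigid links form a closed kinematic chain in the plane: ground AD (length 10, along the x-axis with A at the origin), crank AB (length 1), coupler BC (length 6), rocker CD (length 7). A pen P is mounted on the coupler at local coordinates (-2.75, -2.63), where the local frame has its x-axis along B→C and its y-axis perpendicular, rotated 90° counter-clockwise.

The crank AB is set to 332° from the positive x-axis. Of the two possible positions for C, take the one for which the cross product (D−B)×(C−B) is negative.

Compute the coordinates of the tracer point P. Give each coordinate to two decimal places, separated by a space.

A=(0,0), D=(10.00,0)
B = A + 1.00·(cos332°, sin332°) = (0.8829, -0.4695)
|BD| = 9.1291
circle(B,6.00) ∩ circle(D,7.00): a=3.8526, h=4.5998
  candidates: C₊=(4.4939,4.3223) cross=41.992; C₋=(4.9670,-4.8650) cross=-41.992
  mode - wants cross < 0 → take C=(4.9670,-4.8650) (cross=-41.992)
ex = (C−B)/|BC| = (0.6807,-0.7326); ey = (0.7326,0.6807)
P = B + -2.75·ex + -2.63·ey = (-2.9156,-0.2450)

-2.92 -0.24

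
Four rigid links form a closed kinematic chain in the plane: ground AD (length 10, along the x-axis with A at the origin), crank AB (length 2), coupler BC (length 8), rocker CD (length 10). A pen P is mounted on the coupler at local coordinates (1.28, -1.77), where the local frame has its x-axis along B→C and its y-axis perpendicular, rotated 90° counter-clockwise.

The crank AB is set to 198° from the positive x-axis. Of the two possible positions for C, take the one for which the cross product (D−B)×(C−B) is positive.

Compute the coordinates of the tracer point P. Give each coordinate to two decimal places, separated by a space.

0.27 -0.43

A=(0,0), D=(10.00,0)
B = A + 2.00·(cos198°, sin198°) = (-1.9021, -0.6180)
|BD| = 11.9181
circle(B,8.00) ∩ circle(D,10.00): a=4.4488, h=6.6489
  candidates: C₊=(2.1959,6.2527) cross=79.243; C₋=(2.8855,-7.0273) cross=-79.243
  mode + wants cross > 0 → take C=(2.1959,6.2527) (cross=79.243)
ex = (C−B)/|BC| = (0.5122,0.8588); ey = (-0.8588,0.5122)
P = B + 1.28·ex + -1.77·ey = (0.2737,-0.4254)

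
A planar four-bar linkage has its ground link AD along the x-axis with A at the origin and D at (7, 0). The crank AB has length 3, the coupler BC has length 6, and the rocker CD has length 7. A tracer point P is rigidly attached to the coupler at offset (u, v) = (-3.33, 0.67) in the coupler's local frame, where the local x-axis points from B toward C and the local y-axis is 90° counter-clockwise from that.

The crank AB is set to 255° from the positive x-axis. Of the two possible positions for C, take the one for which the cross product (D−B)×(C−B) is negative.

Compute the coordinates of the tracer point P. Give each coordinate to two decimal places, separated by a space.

-3.10 -0.42

A=(0,0), D=(7.00,0)
B = A + 3.00·(cos255°, sin255°) = (-0.7765, -2.8978)
|BD| = 8.2988
circle(B,6.00) ∩ circle(D,7.00): a=3.3662, h=4.9668
  candidates: C₊=(0.6435,2.9318) cross=41.218; C₋=(4.1121,-6.3765) cross=-41.218
  mode - wants cross < 0 → take C=(4.1121,-6.3765) (cross=-41.218)
ex = (C−B)/|BC| = (0.8148,-0.5798); ey = (0.5798,0.8148)
P = B + -3.33·ex + 0.67·ey = (-3.1012,-0.4212)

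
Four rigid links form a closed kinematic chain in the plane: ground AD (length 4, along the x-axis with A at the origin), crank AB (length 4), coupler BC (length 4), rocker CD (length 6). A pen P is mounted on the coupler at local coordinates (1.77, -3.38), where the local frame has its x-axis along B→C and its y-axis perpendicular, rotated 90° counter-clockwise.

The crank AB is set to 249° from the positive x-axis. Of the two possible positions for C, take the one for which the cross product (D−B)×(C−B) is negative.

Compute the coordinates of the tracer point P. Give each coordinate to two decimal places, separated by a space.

A=(0,0), D=(4.00,0)
B = A + 4.00·(cos249°, sin249°) = (-1.4335, -3.7343)
|BD| = 6.5930
circle(B,4.00) ∩ circle(D,6.00): a=1.7797, h=3.5822
  candidates: C₊=(-1.9957,0.2260) cross=23.618; C₋=(2.0623,-5.6785) cross=-23.618
  mode - wants cross < 0 → take C=(2.0623,-5.6785) (cross=-23.618)
ex = (C−B)/|BC| = (0.8739,-0.4860); ey = (0.4860,0.8739)
P = B + 1.77·ex + -3.38·ey = (-1.5294,-7.5485)

-1.53 -7.55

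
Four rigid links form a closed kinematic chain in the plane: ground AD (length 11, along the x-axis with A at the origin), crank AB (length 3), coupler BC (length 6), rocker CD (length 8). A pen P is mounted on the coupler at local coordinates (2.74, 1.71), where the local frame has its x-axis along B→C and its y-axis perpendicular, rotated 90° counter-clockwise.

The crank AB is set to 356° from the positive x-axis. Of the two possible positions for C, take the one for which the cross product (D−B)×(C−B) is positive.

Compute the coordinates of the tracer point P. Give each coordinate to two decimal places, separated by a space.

2.36 2.96

A=(0,0), D=(11.00,0)
B = A + 3.00·(cos356°, sin356°) = (2.9927, -0.2093)
|BD| = 8.0100
circle(B,6.00) ∩ circle(D,8.00): a=2.2572, h=5.5592
  candidates: C₊=(5.1039,5.4070) cross=44.530; C₋=(5.3944,-5.7076) cross=-44.530
  mode + wants cross > 0 → take C=(5.1039,5.4070) (cross=44.530)
ex = (C−B)/|BC| = (0.3519,0.9360); ey = (-0.9360,0.3519)
P = B + 2.74·ex + 1.71·ey = (2.3562,2.9572)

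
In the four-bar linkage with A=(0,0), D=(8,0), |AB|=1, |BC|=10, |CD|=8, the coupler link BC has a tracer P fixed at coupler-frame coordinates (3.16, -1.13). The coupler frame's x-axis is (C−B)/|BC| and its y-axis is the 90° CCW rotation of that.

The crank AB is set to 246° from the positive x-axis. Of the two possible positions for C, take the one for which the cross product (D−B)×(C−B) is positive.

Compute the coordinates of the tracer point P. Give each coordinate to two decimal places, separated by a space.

A=(0,0), D=(8.00,0)
B = A + 1.00·(cos246°, sin246°) = (-0.4067, -0.9135)
|BD| = 8.4562
circle(B,10.00) ∩ circle(D,8.00): a=6.3567, h=7.7196
  candidates: C₊=(5.0788,7.4476) cross=65.279; C₋=(6.7467,-7.9012) cross=-65.279
  mode + wants cross > 0 → take C=(5.0788,7.4476) (cross=65.279)
ex = (C−B)/|BC| = (0.5486,0.8361); ey = (-0.8361,0.5486)
P = B + 3.16·ex + -1.13·ey = (2.2715,1.1087)

2.27 1.11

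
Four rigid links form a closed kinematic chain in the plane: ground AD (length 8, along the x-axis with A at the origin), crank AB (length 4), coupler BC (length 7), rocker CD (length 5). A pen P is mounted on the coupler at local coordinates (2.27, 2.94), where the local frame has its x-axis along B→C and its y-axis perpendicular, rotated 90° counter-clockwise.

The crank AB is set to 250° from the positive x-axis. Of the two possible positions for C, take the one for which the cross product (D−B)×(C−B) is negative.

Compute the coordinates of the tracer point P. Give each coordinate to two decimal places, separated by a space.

1.16 -1.03

A=(0,0), D=(8.00,0)
B = A + 4.00·(cos250°, sin250°) = (-1.3681, -3.7588)
|BD| = 10.0940
circle(B,7.00) ∩ circle(D,5.00): a=6.2358, h=3.1803
  candidates: C₊=(3.2350,1.5149) cross=32.102; C₋=(5.6036,-4.3883) cross=-32.102
  mode - wants cross < 0 → take C=(5.6036,-4.3883) (cross=-32.102)
ex = (C−B)/|BC| = (0.9959,-0.0899); ey = (0.0899,0.9959)
P = B + 2.27·ex + 2.94·ey = (1.1571,-1.0348)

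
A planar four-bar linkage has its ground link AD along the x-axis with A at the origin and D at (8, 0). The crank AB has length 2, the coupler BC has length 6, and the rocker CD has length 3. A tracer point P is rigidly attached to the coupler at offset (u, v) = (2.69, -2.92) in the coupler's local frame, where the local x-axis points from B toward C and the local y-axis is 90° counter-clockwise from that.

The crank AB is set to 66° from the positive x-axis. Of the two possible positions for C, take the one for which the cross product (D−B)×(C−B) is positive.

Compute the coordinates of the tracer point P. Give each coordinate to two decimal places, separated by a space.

3.91 -0.66

A=(0,0), D=(8.00,0)
B = A + 2.00·(cos66°, sin66°) = (0.8135, 1.8271)
|BD| = 7.4151
circle(B,6.00) ∩ circle(D,3.00): a=5.5282, h=2.3322
  candidates: C₊=(6.7459,2.7253) cross=17.294; C₋=(5.5965,-1.7954) cross=-17.294
  mode + wants cross > 0 → take C=(6.7459,2.7253) (cross=17.294)
ex = (C−B)/|BC| = (0.9887,0.1497); ey = (-0.1497,0.9887)
P = B + 2.69·ex + -2.92·ey = (3.9103,-0.6573)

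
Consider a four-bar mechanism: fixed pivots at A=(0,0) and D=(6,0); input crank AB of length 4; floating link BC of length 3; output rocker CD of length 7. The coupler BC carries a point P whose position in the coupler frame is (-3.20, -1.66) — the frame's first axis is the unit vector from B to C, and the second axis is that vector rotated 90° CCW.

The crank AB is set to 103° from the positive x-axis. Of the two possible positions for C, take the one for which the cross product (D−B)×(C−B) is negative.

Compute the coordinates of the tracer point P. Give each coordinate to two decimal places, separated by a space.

-2.51 7.12

A=(0,0), D=(6.00,0)
B = A + 4.00·(cos103°, sin103°) = (-0.8998, 3.8975)
|BD| = 7.9245
circle(B,3.00) ∩ circle(D,7.00): a=1.4384, h=2.6327
  candidates: C₊=(1.6474,5.4823) cross=20.863; C₋=(-0.9422,0.8978) cross=-20.863
  mode - wants cross < 0 → take C=(-0.9422,0.8978) (cross=-20.863)
ex = (C−B)/|BC| = (-0.0141,-0.9999); ey = (0.9999,-0.0141)
P = B + -3.20·ex + -1.66·ey = (-2.5144,7.1206)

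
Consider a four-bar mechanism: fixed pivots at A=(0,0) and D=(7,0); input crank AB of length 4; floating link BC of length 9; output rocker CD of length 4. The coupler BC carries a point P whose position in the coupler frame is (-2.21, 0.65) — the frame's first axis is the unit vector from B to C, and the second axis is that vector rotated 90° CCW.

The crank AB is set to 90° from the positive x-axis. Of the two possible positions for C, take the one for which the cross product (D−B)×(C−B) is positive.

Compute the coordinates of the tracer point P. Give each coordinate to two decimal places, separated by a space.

-2.17 4.78

A=(0,0), D=(7.00,0)
B = A + 4.00·(cos90°, sin90°) = (0.0000, 4.0000)
|BD| = 8.0623
circle(B,9.00) ∩ circle(D,4.00): a=8.0623, h=4.0000
  candidates: C₊=(8.9846,3.4730) cross=32.249; C₋=(5.0154,-3.4730) cross=-32.249
  mode + wants cross > 0 → take C=(8.9846,3.4730) (cross=32.249)
ex = (C−B)/|BC| = (0.9983,-0.0586); ey = (0.0586,0.9983)
P = B + -2.21·ex + 0.65·ey = (-2.1681,4.7783)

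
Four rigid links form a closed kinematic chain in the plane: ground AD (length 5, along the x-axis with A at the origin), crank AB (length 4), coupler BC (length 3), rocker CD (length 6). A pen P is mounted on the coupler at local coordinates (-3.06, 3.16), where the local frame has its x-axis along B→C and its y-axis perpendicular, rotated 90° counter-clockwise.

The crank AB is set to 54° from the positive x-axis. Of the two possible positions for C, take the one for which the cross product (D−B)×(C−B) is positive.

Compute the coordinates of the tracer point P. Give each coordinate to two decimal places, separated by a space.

A=(0,0), D=(5.00,0)
B = A + 4.00·(cos54°, sin54°) = (2.3511, 3.2361)
|BD| = 4.1819
circle(B,3.00) ∩ circle(D,6.00): a=-1.1372, h=2.7761
  candidates: C₊=(3.7790,5.8745) cross=11.610; C₋=(-0.5174,2.3577) cross=-11.610
  mode + wants cross > 0 → take C=(3.7790,5.8745) (cross=11.610)
ex = (C−B)/|BC| = (0.4760,0.8795); ey = (-0.8795,0.4760)
P = B + -3.06·ex + 3.16·ey = (-1.8844,2.0490)

-1.88 2.05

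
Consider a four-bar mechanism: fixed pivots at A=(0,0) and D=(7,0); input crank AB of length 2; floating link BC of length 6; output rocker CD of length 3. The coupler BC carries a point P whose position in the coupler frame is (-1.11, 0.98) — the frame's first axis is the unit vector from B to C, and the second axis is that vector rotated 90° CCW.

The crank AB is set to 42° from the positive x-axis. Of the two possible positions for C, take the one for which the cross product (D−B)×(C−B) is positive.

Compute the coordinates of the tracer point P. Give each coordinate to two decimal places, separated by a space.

0.15 1.98

A=(0,0), D=(7.00,0)
B = A + 2.00·(cos42°, sin42°) = (1.4863, 1.3383)
|BD| = 5.6738
circle(B,6.00) ∩ circle(D,3.00): a=5.2163, h=2.9649
  candidates: C₊=(7.2547,2.9892) cross=16.822; C₋=(5.8560,-2.7733) cross=-16.822
  mode + wants cross > 0 → take C=(7.2547,2.9892) (cross=16.822)
ex = (C−B)/|BC| = (0.9614,0.2752); ey = (-0.2752,0.9614)
P = B + -1.11·ex + 0.98·ey = (0.1495,1.9750)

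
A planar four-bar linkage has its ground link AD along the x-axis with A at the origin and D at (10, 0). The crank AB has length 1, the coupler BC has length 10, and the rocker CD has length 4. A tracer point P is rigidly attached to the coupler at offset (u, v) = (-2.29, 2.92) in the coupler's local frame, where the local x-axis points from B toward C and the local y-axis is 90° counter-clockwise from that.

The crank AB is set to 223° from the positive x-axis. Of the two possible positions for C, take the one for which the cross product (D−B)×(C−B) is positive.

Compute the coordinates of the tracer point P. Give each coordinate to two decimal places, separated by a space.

A=(0,0), D=(10.00,0)
B = A + 1.00·(cos223°, sin223°) = (-0.7314, -0.6820)
|BD| = 10.7530
circle(B,10.00) ∩ circle(D,4.00): a=9.2824, h=3.7199
  candidates: C₊=(8.2964,3.6191) cross=40.000; C₋=(8.7683,-3.8056) cross=-40.000
  mode + wants cross > 0 → take C=(8.2964,3.6191) (cross=40.000)
ex = (C−B)/|BC| = (0.9028,0.4301); ey = (-0.4301,0.9028)
P = B + -2.29·ex + 2.92·ey = (-4.0546,0.9692)

-4.05 0.97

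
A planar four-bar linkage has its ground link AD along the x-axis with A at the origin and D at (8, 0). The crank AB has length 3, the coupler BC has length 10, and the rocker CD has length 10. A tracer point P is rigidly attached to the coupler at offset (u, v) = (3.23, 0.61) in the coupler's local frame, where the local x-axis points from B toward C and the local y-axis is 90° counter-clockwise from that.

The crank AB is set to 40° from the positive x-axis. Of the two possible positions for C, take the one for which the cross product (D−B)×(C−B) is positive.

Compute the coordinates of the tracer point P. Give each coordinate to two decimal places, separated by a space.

A=(0,0), D=(8.00,0)
B = A + 3.00·(cos40°, sin40°) = (2.2981, 1.9284)
|BD| = 6.0191
circle(B,10.00) ∩ circle(D,10.00): a=3.0096, h=9.5364
  candidates: C₊=(8.2043,9.9979) cross=57.401; C₋=(2.0939,-8.0696) cross=-57.401
  mode + wants cross > 0 → take C=(8.2043,9.9979) (cross=57.401)
ex = (C−B)/|BC| = (0.5906,0.8070); ey = (-0.8070,0.5906)
P = B + 3.23·ex + 0.61·ey = (3.7136,4.8951)

3.71 4.90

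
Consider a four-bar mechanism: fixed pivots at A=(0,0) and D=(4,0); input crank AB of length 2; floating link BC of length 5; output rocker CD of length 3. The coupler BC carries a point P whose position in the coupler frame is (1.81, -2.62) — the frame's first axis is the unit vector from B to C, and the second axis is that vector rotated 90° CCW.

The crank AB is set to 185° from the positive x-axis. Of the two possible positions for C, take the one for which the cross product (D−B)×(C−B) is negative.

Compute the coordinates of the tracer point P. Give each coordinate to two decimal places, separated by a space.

A=(0,0), D=(4.00,0)
B = A + 2.00·(cos185°, sin185°) = (-1.9924, -0.1743)
|BD| = 5.9949
circle(B,5.00) ∩ circle(D,3.00): a=4.3319, h=2.4969
  candidates: C₊=(2.2651,2.4475) cross=14.969; C₋=(2.4103,-2.5442) cross=-14.969
  mode - wants cross < 0 → take C=(2.4103,-2.5442) (cross=-14.969)
ex = (C−B)/|BC| = (0.8805,-0.4740); ey = (0.4740,0.8805)
P = B + 1.81·ex + -2.62·ey = (-1.6404,-3.3392)

-1.64 -3.34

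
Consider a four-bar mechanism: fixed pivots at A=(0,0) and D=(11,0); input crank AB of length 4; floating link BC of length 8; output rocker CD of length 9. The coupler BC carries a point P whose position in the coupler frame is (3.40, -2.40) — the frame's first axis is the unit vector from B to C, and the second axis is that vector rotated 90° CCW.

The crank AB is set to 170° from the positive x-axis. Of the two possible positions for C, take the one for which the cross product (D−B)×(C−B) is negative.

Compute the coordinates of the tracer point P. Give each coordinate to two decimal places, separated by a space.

A=(0,0), D=(11.00,0)
B = A + 4.00·(cos170°, sin170°) = (-3.9392, 0.6946)
|BD| = 14.9554
circle(B,8.00) ∩ circle(D,9.00): a=6.9093, h=4.0325
  candidates: C₊=(3.1499,4.4019) cross=60.308; C₋=(2.7754,-3.6545) cross=-60.308
  mode - wants cross < 0 → take C=(2.7754,-3.6545) (cross=-60.308)
ex = (C−B)/|BC| = (0.8393,-0.5436); ey = (0.5436,0.8393)
P = B + 3.40·ex + -2.40·ey = (-2.3903,-3.1681)

-2.39 -3.17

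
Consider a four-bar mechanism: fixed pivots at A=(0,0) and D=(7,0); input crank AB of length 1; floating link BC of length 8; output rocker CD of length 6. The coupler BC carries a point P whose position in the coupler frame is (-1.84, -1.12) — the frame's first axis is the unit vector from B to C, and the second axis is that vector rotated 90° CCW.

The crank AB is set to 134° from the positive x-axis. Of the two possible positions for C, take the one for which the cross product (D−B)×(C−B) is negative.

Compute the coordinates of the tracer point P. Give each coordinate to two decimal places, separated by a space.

A=(0,0), D=(7.00,0)
B = A + 1.00·(cos134°, sin134°) = (-0.6947, 0.7193)
|BD| = 7.7282
circle(B,8.00) ∩ circle(D,6.00): a=5.6756, h=5.6380
  candidates: C₊=(5.4811,5.8046) cross=43.572; C₋=(4.4316,-5.4225) cross=-43.572
  mode - wants cross < 0 → take C=(4.4316,-5.4225) (cross=-43.572)
ex = (C−B)/|BC| = (0.6408,-0.7677); ey = (0.7677,0.6408)
P = B + -1.84·ex + -1.12·ey = (-2.7335,1.4143)

-2.73 1.41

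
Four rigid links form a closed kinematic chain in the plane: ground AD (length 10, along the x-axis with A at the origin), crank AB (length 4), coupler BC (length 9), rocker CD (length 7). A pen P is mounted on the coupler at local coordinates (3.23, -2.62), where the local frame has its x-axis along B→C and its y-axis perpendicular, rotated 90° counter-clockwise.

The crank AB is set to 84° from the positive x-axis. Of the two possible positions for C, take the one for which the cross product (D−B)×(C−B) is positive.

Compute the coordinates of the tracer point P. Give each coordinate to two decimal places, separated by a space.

4.33 2.56

A=(0,0), D=(10.00,0)
B = A + 4.00·(cos84°, sin84°) = (0.4181, 3.9781)
|BD| = 10.3749
circle(B,9.00) ∩ circle(D,7.00): a=6.7296, h=5.9760
  candidates: C₊=(8.9248,6.9169) cross=62.000; C₋=(4.3420,-4.1215) cross=-62.000
  mode + wants cross > 0 → take C=(8.9248,6.9169) (cross=62.000)
ex = (C−B)/|BC| = (0.9452,0.3265); ey = (-0.3265,0.9452)
P = B + 3.23·ex + -2.62·ey = (4.3266,2.5564)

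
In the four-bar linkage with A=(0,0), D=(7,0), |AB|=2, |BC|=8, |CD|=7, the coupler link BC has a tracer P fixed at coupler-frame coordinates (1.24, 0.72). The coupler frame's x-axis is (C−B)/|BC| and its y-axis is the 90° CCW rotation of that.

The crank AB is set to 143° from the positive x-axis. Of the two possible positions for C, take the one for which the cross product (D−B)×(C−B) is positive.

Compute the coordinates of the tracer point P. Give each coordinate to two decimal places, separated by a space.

A=(0,0), D=(7.00,0)
B = A + 2.00·(cos143°, sin143°) = (-1.5973, 1.2036)
|BD| = 8.6811
circle(B,8.00) ∩ circle(D,7.00): a=5.2045, h=6.0756
  candidates: C₊=(4.3993,6.4990) cross=52.743; C₋=(2.7146,-5.5349) cross=-52.743
  mode + wants cross > 0 → take C=(4.3993,6.4990) (cross=52.743)
ex = (C−B)/|BC| = (0.7496,0.6619); ey = (-0.6619,0.7496)
P = B + 1.24·ex + 0.72·ey = (-1.1444,2.5641)

-1.14 2.56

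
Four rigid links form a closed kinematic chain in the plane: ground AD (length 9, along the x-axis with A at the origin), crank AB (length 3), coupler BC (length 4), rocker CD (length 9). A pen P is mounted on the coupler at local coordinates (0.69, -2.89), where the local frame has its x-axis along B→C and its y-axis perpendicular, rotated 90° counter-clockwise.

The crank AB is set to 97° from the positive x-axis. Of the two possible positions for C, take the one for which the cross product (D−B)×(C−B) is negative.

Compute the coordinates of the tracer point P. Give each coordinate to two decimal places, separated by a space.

-3.17 1.99

A=(0,0), D=(9.00,0)
B = A + 3.00·(cos97°, sin97°) = (-0.3656, 2.9776)
|BD| = 9.8276
circle(B,4.00) ∩ circle(D,9.00): a=1.6068, h=3.6631
  candidates: C₊=(2.2755,5.9817) cross=35.999; C₋=(0.0557,-1.0001) cross=-35.999
  mode - wants cross < 0 → take C=(0.0557,-1.0001) (cross=-35.999)
ex = (C−B)/|BC| = (0.1053,-0.9944); ey = (0.9944,0.1053)
P = B + 0.69·ex + -2.89·ey = (-3.1668,1.9871)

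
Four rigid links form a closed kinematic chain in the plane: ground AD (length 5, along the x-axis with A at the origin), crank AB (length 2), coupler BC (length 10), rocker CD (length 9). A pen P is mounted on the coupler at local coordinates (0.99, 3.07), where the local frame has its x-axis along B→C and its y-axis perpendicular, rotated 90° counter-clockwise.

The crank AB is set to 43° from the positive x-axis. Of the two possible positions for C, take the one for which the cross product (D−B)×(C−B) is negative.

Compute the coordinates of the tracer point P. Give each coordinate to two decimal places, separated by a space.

A=(0,0), D=(5.00,0)
B = A + 2.00·(cos43°, sin43°) = (1.4627, 1.3640)
|BD| = 3.7912
circle(B,10.00) ∩ circle(D,9.00): a=4.4014, h=8.9793
  candidates: C₊=(8.8000,8.1584) cross=34.042; C₋=(2.3388,-8.5976) cross=-34.042
  mode - wants cross < 0 → take C=(2.3388,-8.5976) (cross=-34.042)
ex = (C−B)/|BC| = (0.0876,-0.9962); ey = (0.9962,0.0876)
P = B + 0.99·ex + 3.07·ey = (4.6076,0.6468)

4.61 0.65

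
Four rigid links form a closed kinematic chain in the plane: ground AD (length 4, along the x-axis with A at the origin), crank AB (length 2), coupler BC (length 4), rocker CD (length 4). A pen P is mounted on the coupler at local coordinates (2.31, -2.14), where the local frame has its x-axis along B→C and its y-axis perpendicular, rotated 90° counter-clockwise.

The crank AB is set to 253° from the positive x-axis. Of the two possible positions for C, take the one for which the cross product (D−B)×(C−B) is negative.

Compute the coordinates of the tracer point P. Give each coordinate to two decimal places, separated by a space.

0.40 -4.90

A=(0,0), D=(4.00,0)
B = A + 2.00·(cos253°, sin253°) = (-0.5847, -1.9126)
|BD| = 4.9677
circle(B,4.00) ∩ circle(D,4.00): a=2.4838, h=3.1354
  candidates: C₊=(0.5005,1.9374) cross=15.576; C₋=(2.9148,-3.8500) cross=-15.576
  mode - wants cross < 0 → take C=(2.9148,-3.8500) (cross=-15.576)
ex = (C−B)/|BC| = (0.8749,-0.4843); ey = (0.4843,0.8749)
P = B + 2.31·ex + -2.14·ey = (0.3997,-4.9037)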